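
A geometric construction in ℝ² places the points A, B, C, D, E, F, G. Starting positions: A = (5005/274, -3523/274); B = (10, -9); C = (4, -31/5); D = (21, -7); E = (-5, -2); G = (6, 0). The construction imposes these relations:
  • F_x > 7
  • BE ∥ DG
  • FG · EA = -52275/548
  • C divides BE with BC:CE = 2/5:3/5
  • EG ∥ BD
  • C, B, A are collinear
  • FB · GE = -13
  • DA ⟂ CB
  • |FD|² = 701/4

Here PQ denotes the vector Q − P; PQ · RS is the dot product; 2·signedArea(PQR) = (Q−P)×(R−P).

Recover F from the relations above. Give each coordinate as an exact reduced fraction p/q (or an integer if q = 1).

F = (8, -9/2)

1. F_x = 8  [FG · EA = -52275/548 ∩ FB · GE = -13]
2. F_y = -9/2  [FG · EA = -52275/548 ∩ FB · GE = -13]
   → F = (8, -9/2)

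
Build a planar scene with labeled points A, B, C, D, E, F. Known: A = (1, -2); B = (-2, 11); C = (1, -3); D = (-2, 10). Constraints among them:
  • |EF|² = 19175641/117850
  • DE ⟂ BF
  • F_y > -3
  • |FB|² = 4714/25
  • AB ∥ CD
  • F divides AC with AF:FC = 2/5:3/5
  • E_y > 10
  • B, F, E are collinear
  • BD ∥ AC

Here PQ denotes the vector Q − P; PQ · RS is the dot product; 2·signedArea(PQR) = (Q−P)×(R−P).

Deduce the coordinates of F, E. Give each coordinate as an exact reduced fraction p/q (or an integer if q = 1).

E = (-8423/4714, 47365/4714)
F = (1, -12/5)

1. F_x = 1  [F divides AC with AF:FC = 2/5:3/5]
2. F_y = -12/5  [F divides AC with AF:FC = 2/5:3/5]
   → F = (1, -12/5)
3. E_x = -8423/4714  [B, F, E are collinear ∩ DE ⟂ BF]
4. E_y = 47365/4714  [B, F, E are collinear ∩ DE ⟂ BF]
   → E = (-8423/4714, 47365/4714)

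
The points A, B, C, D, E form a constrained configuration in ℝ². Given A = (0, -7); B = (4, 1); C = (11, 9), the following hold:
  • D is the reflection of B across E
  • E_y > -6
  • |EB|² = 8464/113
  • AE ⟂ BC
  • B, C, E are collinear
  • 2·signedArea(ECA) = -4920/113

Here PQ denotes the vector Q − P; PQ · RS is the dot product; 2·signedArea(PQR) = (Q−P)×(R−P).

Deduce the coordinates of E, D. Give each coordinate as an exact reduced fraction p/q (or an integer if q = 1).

D = (-836/113, -1359/113)
E = (-192/113, -623/113)

1. E_x = -192/113  [B, C, E are collinear ∩ AE ⟂ BC]
2. E_y = -623/113  [B, C, E are collinear ∩ AE ⟂ BC]
   → E = (-192/113, -623/113)
3. D_x = -836/113  [D is the reflection of B across E]
4. D_y = -1359/113  [D is the reflection of B across E]
   → D = (-836/113, -1359/113)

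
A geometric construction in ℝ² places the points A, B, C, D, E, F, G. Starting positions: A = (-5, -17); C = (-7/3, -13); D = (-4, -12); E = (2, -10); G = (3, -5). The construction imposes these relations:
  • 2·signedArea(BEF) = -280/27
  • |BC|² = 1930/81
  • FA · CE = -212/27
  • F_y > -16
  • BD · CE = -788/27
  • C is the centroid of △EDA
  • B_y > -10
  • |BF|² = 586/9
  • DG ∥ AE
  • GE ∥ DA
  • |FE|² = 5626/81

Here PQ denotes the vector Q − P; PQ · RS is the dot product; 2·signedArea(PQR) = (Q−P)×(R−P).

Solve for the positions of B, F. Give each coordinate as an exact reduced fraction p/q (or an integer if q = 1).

1. B_x = 8/9  [line -13/3·x + -3·y + -652/27 = 0 ∩ |BC|² = 1930/81]
2. B_y = -28/3  [line -13/3·x + -3·y + -652/27 = 0 ∩ |BC|² = 1930/81]
   → B = (8/9, -28/3)
3. F_x = -37/9  [FA · CE = -212/27 ∩ 2·signedArea(BEF) = -280/27]
4. F_y = -47/3  [FA · CE = -212/27 ∩ 2·signedArea(BEF) = -280/27]
   → F = (-37/9, -47/3)

B = (8/9, -28/3)
F = (-37/9, -47/3)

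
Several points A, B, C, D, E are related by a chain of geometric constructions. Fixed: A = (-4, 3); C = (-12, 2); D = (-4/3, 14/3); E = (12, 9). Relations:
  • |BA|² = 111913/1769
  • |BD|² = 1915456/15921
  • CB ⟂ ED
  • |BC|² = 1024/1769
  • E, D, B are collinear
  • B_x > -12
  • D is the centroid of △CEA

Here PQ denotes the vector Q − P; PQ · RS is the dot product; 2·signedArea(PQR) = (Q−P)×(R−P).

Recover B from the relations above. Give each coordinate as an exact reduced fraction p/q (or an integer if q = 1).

B = (-20812/1769, 2258/1769)

1. B_x = -20812/1769  [E, D, B are collinear ∩ CB ⟂ ED]
2. B_y = 2258/1769  [E, D, B are collinear ∩ CB ⟂ ED]
   → B = (-20812/1769, 2258/1769)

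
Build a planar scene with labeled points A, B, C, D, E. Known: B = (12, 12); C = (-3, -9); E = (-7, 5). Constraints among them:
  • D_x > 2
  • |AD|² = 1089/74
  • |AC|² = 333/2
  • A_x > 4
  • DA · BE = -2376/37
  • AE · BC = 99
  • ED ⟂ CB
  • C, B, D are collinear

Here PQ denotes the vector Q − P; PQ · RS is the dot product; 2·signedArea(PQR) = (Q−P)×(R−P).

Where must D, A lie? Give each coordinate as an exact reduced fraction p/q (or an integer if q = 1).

A = (9/2, 3/2)
D = (84/37, -60/37)

1. D_x = 84/37  [C, B, D are collinear ∩ ED ⟂ CB]
2. D_y = -60/37  [C, B, D are collinear ∩ ED ⟂ CB]
   → D = (84/37, -60/37)
3. A_x = 9/2  [AE · BC = 99 ∩ DA · BE = -2376/37]
4. A_y = 3/2  [AE · BC = 99 ∩ DA · BE = -2376/37]
   → A = (9/2, 3/2)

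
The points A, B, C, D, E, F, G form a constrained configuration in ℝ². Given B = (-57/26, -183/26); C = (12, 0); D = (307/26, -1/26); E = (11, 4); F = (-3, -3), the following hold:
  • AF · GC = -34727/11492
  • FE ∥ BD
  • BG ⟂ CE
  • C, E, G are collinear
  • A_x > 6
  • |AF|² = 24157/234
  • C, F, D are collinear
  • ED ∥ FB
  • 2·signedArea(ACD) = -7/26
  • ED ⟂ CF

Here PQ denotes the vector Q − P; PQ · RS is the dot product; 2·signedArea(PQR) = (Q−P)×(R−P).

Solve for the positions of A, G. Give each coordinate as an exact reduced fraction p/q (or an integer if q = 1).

1. A_x = 515/78  [line 1/26·x + -5/26·y + -5/26 = 0 ∩ |AF|² = 24157/234]
2. A_y = 25/78  [line 1/26·x + -5/26·y + -5/26 = 0 ∩ |AF|² = 24157/234]
   → A = (515/78, 25/78)
3. G_x = 5667/442  [C, E, G are collinear ∩ BG ⟂ CE]
4. G_y = -726/221  [C, E, G are collinear ∩ BG ⟂ CE]
   → G = (5667/442, -726/221)

A = (515/78, 25/78)
G = (5667/442, -726/221)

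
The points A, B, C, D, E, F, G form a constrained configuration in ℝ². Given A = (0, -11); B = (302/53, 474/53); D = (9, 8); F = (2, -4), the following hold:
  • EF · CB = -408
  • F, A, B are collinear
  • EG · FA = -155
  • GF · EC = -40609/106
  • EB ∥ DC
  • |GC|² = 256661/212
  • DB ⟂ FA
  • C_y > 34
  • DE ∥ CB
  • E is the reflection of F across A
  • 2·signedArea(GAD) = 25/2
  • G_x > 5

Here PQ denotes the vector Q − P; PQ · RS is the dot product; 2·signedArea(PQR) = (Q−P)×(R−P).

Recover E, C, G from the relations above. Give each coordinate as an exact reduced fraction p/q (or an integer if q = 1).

C = (885/53, 1852/53)
E = (-2, -18)
G = (11/2, 2)

1. E_x = -2  [E is the reflection of F across A]
2. E_y = -18  [E is the reflection of F across A]
   → E = (-2, -18)
3. C_x = 885/53  [DE ∥ CB ∩ EB ∥ DC]
4. C_y = 1852/53  [DE ∥ CB ∩ EB ∥ DC]
   → C = (885/53, 1852/53)
5. G_x = 11/2  [GF · EC = -40609/106 ∩ 2·signedArea(GAD) = 25/2]
6. G_y = 2  [GF · EC = -40609/106 ∩ 2·signedArea(GAD) = 25/2]
   → G = (11/2, 2)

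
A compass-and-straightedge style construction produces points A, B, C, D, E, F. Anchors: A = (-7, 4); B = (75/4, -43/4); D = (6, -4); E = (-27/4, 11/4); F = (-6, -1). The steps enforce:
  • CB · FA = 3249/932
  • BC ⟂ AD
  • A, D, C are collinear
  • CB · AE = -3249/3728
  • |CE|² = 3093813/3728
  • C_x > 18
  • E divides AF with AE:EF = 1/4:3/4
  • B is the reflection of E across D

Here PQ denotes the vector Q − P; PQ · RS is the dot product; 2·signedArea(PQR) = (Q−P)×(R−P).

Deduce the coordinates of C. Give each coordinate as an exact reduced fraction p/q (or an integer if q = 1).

C = (17019/932, -2690/233)

1. C_x = 17019/932  [A, D, C are collinear ∩ BC ⟂ AD]
2. C_y = -2690/233  [A, D, C are collinear ∩ BC ⟂ AD]
   → C = (17019/932, -2690/233)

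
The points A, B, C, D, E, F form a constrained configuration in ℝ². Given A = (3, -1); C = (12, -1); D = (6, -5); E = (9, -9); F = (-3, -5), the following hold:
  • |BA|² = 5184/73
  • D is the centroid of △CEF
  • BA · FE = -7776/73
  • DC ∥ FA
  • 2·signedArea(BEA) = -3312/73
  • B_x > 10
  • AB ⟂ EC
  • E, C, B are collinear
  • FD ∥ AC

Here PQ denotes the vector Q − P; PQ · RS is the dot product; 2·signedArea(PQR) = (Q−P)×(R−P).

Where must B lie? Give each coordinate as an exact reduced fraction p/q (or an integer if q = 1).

1. B_x = 795/73  [E, C, B are collinear ∩ AB ⟂ EC]
2. B_y = -289/73  [E, C, B are collinear ∩ AB ⟂ EC]
   → B = (795/73, -289/73)

B = (795/73, -289/73)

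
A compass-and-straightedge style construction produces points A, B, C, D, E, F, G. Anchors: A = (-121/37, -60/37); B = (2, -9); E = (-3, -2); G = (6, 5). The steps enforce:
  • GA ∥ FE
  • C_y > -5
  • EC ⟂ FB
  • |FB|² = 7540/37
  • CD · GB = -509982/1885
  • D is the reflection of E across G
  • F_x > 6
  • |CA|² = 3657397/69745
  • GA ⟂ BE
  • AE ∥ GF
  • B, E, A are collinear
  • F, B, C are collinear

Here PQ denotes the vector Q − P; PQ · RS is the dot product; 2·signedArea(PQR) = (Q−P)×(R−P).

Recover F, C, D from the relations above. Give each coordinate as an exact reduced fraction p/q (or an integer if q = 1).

1. F_x = 232/37  [GA ∥ FE ∩ AE ∥ GF]
2. F_y = 171/37  [GA ∥ FE ∩ AE ∥ GF]
   → F = (232/37, 171/37)
3. C_x = 6693/1885  [F, B, C are collinear ∩ EC ⟂ FB]
4. C_y = -7641/1885  [F, B, C are collinear ∩ EC ⟂ FB]
   → C = (6693/1885, -7641/1885)
5. D_x = 15  [D is the reflection of E across G]
6. D_y = 12  [D is the reflection of E across G]
   → D = (15, 12)

C = (6693/1885, -7641/1885)
D = (15, 12)
F = (232/37, 171/37)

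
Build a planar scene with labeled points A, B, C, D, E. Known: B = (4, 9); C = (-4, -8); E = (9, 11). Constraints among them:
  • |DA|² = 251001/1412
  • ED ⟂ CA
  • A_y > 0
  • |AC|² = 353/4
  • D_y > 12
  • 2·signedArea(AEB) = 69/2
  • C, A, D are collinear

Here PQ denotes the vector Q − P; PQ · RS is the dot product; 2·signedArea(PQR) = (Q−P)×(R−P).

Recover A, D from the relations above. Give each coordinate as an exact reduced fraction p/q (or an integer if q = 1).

1. A_x = 0  [line 2·x + -5·y + 5/2 = 0 ∩ |AC|² = 353/4]
2. A_y = 1/2  [line 2·x + -5·y + 5/2 = 0 ∩ |AC|² = 353/4]
   → A = (0, 1/2)
3. D_x = 2004/353  [C, A, D are collinear ∩ ED ⟂ CA]
4. D_y = 4435/353  [C, A, D are collinear ∩ ED ⟂ CA]
   → D = (2004/353, 4435/353)

A = (0, 1/2)
D = (2004/353, 4435/353)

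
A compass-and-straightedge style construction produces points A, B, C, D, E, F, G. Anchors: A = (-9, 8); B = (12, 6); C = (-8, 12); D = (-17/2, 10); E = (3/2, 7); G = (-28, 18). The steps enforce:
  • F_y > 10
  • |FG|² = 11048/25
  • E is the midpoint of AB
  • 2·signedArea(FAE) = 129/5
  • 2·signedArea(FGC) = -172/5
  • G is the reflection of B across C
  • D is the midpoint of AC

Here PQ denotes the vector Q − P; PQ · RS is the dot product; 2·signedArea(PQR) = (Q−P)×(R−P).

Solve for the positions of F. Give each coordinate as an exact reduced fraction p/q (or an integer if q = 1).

F = (-42/5, 52/5)

1. F_x = -42/5  [2·signedArea(FAE) = 129/5 ∩ 2·signedArea(FGC) = -172/5]
2. F_y = 52/5  [2·signedArea(FAE) = 129/5 ∩ 2·signedArea(FGC) = -172/5]
   → F = (-42/5, 52/5)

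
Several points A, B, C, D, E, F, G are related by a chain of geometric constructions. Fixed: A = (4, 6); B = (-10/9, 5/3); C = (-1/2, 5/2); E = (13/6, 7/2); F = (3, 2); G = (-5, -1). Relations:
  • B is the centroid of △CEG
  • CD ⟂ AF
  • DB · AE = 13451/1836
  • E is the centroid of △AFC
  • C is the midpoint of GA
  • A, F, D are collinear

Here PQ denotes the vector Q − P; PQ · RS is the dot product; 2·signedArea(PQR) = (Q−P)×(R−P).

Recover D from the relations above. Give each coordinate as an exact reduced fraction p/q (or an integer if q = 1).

1. D_x = 99/34  [A, F, D are collinear ∩ CD ⟂ AF]
2. D_y = 28/17  [A, F, D are collinear ∩ CD ⟂ AF]
   → D = (99/34, 28/17)

D = (99/34, 28/17)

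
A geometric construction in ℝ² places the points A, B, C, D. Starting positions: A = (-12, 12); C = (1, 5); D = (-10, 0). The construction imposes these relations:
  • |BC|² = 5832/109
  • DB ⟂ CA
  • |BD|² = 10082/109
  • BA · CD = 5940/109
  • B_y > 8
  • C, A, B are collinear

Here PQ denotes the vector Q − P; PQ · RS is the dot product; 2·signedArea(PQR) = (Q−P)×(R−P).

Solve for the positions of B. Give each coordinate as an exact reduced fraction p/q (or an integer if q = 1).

1. B_x = -593/109  [C, A, B are collinear ∩ DB ⟂ CA]
2. B_y = 923/109  [C, A, B are collinear ∩ DB ⟂ CA]
   → B = (-593/109, 923/109)

B = (-593/109, 923/109)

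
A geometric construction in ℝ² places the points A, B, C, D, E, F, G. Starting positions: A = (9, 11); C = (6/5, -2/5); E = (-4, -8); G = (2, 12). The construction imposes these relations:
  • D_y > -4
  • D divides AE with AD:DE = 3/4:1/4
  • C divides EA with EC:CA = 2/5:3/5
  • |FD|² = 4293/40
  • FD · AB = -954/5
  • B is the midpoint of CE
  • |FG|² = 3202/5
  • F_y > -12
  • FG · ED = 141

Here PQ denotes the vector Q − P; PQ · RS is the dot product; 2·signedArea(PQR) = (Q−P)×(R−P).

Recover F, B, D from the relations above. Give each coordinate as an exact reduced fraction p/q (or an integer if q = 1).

B = (-7/5, -21/5)
D = (-3/4, -13/4)
F = (-33/5, -59/5)

1. B_x = -7/5  [B is the midpoint of CE]
2. B_y = -21/5  [B is the midpoint of CE]
   → B = (-7/5, -21/5)
3. D_x = -3/4  [D divides AE with AD:DE = 3/4:1/4]
4. D_y = -13/4  [D divides AE with AD:DE = 3/4:1/4]
   → D = (-3/4, -13/4)
5. F_x = -33/5  [line 52/5·x + 76/5·y + 248 = 0 ∩ |FD|² = 4293/40]
6. F_y = -59/5  [line 52/5·x + 76/5·y + 248 = 0 ∩ |FD|² = 4293/40]
   → F = (-33/5, -59/5)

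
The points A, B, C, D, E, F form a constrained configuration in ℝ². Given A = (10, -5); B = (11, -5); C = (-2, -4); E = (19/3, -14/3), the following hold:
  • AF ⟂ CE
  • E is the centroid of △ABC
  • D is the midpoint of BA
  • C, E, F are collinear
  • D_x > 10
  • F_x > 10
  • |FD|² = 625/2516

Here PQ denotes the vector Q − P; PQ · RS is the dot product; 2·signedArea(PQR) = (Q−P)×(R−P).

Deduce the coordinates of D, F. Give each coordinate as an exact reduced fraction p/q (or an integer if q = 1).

1. D_x = 21/2  [D is the midpoint of BA]
2. D_y = -5  [D is the midpoint of BA]
   → D = (21/2, -5)
3. F_x = 6292/629  [C, E, F are collinear ∩ AF ⟂ CE]
4. F_y = -3120/629  [C, E, F are collinear ∩ AF ⟂ CE]
   → F = (6292/629, -3120/629)

D = (21/2, -5)
F = (6292/629, -3120/629)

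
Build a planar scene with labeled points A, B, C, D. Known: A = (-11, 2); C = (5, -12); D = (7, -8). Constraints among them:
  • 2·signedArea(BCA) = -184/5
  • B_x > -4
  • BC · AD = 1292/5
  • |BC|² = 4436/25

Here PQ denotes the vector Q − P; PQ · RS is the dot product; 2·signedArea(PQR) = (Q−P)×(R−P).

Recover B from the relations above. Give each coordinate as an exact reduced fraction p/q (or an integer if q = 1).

1. B_x = -19/5  [2·signedArea(BCA) = -184/5 ∩ BC · AD = 1292/5]
2. B_y = -2  [2·signedArea(BCA) = -184/5 ∩ BC · AD = 1292/5]
   → B = (-19/5, -2)

B = (-19/5, -2)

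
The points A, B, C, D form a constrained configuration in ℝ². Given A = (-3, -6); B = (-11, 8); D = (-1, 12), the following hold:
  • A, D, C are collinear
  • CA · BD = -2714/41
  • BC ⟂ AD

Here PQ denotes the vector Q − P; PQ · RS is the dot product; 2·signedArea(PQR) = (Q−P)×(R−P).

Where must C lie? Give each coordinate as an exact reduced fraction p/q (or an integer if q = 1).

1. C_x = -64/41  [A, D, C are collinear ∩ BC ⟂ AD]
2. C_y = 285/41  [A, D, C are collinear ∩ BC ⟂ AD]
   → C = (-64/41, 285/41)

C = (-64/41, 285/41)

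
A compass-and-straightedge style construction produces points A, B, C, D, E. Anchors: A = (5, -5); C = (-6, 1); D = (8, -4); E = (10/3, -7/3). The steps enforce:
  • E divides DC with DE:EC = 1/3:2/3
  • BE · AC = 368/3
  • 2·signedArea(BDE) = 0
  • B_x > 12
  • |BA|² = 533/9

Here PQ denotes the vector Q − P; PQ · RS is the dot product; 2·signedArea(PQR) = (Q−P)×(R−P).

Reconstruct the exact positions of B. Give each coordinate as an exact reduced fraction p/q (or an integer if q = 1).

1. B_x = 38/3  [2·signedArea(BDE) = 0 ∩ BE · AC = 368/3]
2. B_y = -17/3  [2·signedArea(BDE) = 0 ∩ BE · AC = 368/3]
   → B = (38/3, -17/3)

B = (38/3, -17/3)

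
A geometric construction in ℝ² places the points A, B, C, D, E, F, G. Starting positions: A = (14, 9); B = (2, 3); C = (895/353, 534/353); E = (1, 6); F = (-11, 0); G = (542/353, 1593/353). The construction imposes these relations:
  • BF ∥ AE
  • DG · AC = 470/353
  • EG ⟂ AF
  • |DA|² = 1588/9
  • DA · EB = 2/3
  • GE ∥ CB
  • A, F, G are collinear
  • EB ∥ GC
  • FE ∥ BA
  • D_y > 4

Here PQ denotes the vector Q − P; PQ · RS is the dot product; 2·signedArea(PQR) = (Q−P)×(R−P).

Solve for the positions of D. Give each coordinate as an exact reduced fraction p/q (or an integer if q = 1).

D = (4/3, 5)

1. D_x = 4/3  [DG · AC = 470/353 ∩ DA · EB = 2/3]
2. D_y = 5  [DG · AC = 470/353 ∩ DA · EB = 2/3]
   → D = (4/3, 5)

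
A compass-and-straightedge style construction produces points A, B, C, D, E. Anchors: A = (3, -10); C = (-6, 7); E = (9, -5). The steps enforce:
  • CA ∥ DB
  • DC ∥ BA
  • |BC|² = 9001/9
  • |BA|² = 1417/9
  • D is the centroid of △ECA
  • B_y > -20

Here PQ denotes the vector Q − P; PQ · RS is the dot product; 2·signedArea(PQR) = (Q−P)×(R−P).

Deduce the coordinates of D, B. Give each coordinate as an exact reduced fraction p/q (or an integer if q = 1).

1. D_x = 2  [D is the centroid of △ECA]
2. D_y = -8/3  [D is the centroid of △ECA]
   → D = (2, -8/3)
3. B_x = 11  [DC ∥ BA ∩ CA ∥ DB]
4. B_y = -59/3  [DC ∥ BA ∩ CA ∥ DB]
   → B = (11, -59/3)

B = (11, -59/3)
D = (2, -8/3)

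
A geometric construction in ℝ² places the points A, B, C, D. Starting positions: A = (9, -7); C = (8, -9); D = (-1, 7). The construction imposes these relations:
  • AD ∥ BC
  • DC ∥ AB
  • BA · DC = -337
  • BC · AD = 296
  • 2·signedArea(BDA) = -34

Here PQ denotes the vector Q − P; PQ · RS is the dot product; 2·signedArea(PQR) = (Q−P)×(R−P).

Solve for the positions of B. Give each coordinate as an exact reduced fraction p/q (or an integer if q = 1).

1. B_x = 18  [AD ∥ BC ∩ DC ∥ AB]
2. B_y = -23  [AD ∥ BC ∩ DC ∥ AB]
   → B = (18, -23)

B = (18, -23)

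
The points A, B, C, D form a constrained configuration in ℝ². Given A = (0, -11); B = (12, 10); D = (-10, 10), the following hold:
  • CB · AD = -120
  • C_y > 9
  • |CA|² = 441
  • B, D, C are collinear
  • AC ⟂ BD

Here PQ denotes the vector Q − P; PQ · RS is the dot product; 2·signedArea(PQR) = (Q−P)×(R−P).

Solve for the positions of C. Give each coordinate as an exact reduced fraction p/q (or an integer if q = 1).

C = (0, 10)

1. C_x = 0  [B, D, C are collinear ∩ AC ⟂ BD]
2. C_y = 10  [B, D, C are collinear ∩ AC ⟂ BD]
   → C = (0, 10)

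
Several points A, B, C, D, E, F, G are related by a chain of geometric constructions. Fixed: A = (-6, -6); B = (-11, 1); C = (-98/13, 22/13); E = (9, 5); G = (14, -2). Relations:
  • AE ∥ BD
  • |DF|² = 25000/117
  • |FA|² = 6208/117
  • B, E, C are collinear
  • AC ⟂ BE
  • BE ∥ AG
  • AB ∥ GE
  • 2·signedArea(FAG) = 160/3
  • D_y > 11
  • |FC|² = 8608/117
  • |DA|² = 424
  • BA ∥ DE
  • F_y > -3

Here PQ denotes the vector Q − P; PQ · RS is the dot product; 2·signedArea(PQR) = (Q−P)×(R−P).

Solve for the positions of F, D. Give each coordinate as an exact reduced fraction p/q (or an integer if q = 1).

D = (4, 12)
F = (2/13, -82/39)

1. F_x = 2/13  [line -4·x + 20·y + 128/3 = 0 ∩ |FC|² = 8608/117]
2. F_y = -82/39  [line -4·x + 20·y + 128/3 = 0 ∩ |FC|² = 8608/117]
   → F = (2/13, -82/39)
3. D_x = 4  [BA ∥ DE ∩ AE ∥ BD]
4. D_y = 12  [BA ∥ DE ∩ AE ∥ BD]
   → D = (4, 12)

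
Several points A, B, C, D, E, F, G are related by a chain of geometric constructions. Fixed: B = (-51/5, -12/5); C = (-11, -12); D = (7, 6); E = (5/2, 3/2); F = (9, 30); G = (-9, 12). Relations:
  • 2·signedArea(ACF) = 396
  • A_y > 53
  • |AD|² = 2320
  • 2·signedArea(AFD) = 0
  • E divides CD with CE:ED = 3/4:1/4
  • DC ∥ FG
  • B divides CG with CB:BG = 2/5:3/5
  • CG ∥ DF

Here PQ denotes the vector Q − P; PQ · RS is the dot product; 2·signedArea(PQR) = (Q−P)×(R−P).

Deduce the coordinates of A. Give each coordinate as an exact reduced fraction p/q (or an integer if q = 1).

1. A_x = 11  [2·signedArea(AFD) = 0 ∩ 2·signedArea(ACF) = 396]
2. A_y = 54  [2·signedArea(AFD) = 0 ∩ 2·signedArea(ACF) = 396]
   → A = (11, 54)

A = (11, 54)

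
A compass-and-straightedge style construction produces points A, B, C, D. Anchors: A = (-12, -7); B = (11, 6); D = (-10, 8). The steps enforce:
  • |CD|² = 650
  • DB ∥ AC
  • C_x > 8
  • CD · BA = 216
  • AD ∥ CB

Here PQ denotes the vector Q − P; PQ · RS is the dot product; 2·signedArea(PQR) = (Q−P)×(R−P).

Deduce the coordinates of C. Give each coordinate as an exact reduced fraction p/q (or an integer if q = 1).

C = (9, -9)

1. C_x = 9  [AD ∥ CB ∩ DB ∥ AC]
2. C_y = -9  [AD ∥ CB ∩ DB ∥ AC]
   → C = (9, -9)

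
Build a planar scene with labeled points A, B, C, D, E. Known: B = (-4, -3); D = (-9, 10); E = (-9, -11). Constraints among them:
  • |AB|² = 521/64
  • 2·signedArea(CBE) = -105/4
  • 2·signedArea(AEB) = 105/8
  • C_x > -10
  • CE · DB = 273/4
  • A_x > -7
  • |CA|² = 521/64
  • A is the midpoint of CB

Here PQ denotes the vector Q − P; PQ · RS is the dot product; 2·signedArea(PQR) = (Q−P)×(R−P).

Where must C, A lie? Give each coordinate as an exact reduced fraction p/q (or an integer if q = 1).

1. C_x = -9  [2·signedArea(CBE) = -105/4 ∩ CE · DB = 273/4]
2. C_y = -23/4  [2·signedArea(CBE) = -105/4 ∩ CE · DB = 273/4]
   → C = (-9, -23/4)
3. A_x = -13/2  [A is the midpoint of CB]
4. A_y = -35/8  [A is the midpoint of CB]
   → A = (-13/2, -35/8)

A = (-13/2, -35/8)
C = (-9, -23/4)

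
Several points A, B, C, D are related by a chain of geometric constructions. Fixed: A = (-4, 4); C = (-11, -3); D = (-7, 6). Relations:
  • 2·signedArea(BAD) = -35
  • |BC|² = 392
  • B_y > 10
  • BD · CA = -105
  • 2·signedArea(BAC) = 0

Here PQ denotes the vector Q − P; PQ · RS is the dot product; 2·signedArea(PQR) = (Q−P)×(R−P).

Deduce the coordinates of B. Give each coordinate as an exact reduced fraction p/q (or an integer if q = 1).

B = (3, 11)

1. B_x = 3  [2·signedArea(BAC) = 0 ∩ BD · CA = -105]
2. B_y = 11  [2·signedArea(BAC) = 0 ∩ BD · CA = -105]
   → B = (3, 11)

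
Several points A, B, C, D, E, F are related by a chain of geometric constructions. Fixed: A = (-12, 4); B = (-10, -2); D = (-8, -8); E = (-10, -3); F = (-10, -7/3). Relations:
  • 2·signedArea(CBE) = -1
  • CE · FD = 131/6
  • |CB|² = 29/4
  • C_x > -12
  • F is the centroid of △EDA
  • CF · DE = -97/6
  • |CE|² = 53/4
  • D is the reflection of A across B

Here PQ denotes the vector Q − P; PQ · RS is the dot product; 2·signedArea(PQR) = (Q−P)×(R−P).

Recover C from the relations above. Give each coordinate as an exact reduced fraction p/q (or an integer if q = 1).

C = (-11, 1/2)

1. C_x = -11  [CF · DE = -97/6 ∩ 2·signedArea(CBE) = -1]
2. C_y = 1/2  [CF · DE = -97/6 ∩ 2·signedArea(CBE) = -1]
   → C = (-11, 1/2)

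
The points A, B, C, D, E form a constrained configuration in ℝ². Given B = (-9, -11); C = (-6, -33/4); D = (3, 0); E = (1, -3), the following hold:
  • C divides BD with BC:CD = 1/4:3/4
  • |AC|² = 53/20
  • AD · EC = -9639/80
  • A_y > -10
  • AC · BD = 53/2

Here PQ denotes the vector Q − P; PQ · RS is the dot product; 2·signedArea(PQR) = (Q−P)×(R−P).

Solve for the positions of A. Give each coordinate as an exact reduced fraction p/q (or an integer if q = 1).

A = (-36/5, -187/20)

1. A_x = -36/5  [AD · EC = -9639/80 ∩ AC · BD = 53/2]
2. A_y = -187/20  [AD · EC = -9639/80 ∩ AC · BD = 53/2]
   → A = (-36/5, -187/20)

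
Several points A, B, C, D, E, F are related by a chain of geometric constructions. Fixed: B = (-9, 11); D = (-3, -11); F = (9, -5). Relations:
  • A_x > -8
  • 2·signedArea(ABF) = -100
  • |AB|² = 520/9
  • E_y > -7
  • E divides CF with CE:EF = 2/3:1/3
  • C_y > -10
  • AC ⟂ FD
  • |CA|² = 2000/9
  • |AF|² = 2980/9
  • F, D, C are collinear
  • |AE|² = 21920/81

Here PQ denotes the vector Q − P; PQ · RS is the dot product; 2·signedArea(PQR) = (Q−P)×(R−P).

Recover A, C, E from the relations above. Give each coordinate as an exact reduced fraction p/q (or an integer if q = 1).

A = (-7, 11/3)
C = (-1/3, -29/3)
E = (53/9, -59/9)

1. A_x = -7  [line 16·x + 18·y + 46 = 0 ∩ |AB|² = 520/9]
2. A_y = 11/3  [line 16·x + 18·y + 46 = 0 ∩ |AB|² = 520/9]
   → A = (-7, 11/3)
3. C_x = -1/3  [F, D, C are collinear ∩ AC ⟂ FD]
4. C_y = -29/3  [F, D, C are collinear ∩ AC ⟂ FD]
   → C = (-1/3, -29/3)
5. E_x = 53/9  [E divides CF with CE:EF = 2/3:1/3]
6. E_y = -59/9  [E divides CF with CE:EF = 2/3:1/3]
   → E = (53/9, -59/9)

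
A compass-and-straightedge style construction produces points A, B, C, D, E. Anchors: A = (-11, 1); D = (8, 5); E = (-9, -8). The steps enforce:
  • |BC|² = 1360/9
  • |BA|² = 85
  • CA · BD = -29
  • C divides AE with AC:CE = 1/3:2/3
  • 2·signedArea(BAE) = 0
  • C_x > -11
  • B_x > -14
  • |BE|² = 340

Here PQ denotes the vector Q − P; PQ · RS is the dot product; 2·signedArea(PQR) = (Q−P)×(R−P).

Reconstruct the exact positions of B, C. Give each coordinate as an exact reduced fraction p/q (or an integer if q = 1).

B = (-13, 10)
C = (-31/3, -2)

1. C_x = -31/3  [C divides AE with AC:CE = 1/3:2/3]
2. C_y = -2  [C divides AE with AC:CE = 1/3:2/3]
   → C = (-31/3, -2)
3. B_x = -13  [2·signedArea(BAE) = 0 ∩ CA · BD = -29]
4. B_y = 10  [2·signedArea(BAE) = 0 ∩ CA · BD = -29]
   → B = (-13, 10)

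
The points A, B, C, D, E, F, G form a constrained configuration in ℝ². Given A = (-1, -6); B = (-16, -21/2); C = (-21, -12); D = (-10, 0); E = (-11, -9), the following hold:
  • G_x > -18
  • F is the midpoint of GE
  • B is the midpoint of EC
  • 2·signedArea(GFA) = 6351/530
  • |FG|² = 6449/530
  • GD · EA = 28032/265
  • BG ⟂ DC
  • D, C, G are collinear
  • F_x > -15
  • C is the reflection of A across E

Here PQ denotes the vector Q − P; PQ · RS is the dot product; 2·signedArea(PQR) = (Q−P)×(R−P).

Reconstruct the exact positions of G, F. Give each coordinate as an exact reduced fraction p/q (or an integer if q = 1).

1. G_x = -4762/265  [D, C, G are collinear ∩ BG ⟂ DC]
2. G_y = -2304/265  [D, C, G are collinear ∩ BG ⟂ DC]
   → G = (-4762/265, -2304/265)
3. F_x = -7677/530  [F is the midpoint of GE]
4. F_y = -4689/530  [F is the midpoint of GE]
   → F = (-7677/530, -4689/530)

F = (-7677/530, -4689/530)
G = (-4762/265, -2304/265)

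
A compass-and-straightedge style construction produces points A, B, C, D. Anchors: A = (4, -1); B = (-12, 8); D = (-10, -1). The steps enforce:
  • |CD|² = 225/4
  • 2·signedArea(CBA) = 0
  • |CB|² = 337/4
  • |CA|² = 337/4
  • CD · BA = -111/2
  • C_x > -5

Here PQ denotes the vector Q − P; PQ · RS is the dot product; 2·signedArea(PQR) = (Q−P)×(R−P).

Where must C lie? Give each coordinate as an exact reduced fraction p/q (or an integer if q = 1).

1. C_x = -4  [2·signedArea(CBA) = 0 ∩ CD · BA = -111/2]
2. C_y = 7/2  [2·signedArea(CBA) = 0 ∩ CD · BA = -111/2]
   → C = (-4, 7/2)

C = (-4, 7/2)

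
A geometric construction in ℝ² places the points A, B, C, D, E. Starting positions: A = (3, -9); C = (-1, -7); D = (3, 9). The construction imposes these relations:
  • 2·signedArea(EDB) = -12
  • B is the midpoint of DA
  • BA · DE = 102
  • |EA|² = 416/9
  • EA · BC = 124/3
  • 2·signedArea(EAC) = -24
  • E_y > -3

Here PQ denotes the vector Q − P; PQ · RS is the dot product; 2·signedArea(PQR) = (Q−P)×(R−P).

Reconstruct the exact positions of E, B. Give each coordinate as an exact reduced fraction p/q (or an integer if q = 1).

1. E_x = 5/3  [line -2·x + -4·y + -6 = 0 ∩ |EA|² = 416/9]
2. E_y = -7/3  [line -2·x + -4·y + -6 = 0 ∩ |EA|² = 416/9]
   → E = (5/3, -7/3)
3. B_x = 3  [2·signedArea(EDB) = -12 ∩ B is the midpoint of DA]
4. B_y = 0  [2·signedArea(EDB) = -12 ∩ B is the midpoint of DA]
   → B = (3, 0)

B = (3, 0)
E = (5/3, -7/3)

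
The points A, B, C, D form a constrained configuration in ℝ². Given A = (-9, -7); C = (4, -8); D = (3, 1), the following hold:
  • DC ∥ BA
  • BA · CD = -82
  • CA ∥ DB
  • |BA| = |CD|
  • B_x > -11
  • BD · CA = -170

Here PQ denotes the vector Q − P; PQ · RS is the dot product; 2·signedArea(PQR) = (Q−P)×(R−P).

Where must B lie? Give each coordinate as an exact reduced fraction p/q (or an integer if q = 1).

B = (-10, 2)

1. B_x = -10  [DC ∥ BA ∩ CA ∥ DB]
2. B_y = 2  [DC ∥ BA ∩ CA ∥ DB]
   → B = (-10, 2)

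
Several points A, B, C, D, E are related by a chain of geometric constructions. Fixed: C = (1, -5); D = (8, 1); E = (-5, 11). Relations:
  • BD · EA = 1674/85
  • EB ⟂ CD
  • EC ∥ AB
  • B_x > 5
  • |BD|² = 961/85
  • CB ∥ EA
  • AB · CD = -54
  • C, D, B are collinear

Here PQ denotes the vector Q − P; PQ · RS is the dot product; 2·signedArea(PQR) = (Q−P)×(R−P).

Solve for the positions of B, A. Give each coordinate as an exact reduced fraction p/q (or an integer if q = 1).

A = (-47/85, 1259/85)
B = (463/85, -101/85)

1. B_x = 463/85  [C, D, B are collinear ∩ EB ⟂ CD]
2. B_y = -101/85  [C, D, B are collinear ∩ EB ⟂ CD]
   → B = (463/85, -101/85)
3. A_x = -47/85  [EC ∥ AB ∩ CB ∥ EA]
4. A_y = 1259/85  [EC ∥ AB ∩ CB ∥ EA]
   → A = (-47/85, 1259/85)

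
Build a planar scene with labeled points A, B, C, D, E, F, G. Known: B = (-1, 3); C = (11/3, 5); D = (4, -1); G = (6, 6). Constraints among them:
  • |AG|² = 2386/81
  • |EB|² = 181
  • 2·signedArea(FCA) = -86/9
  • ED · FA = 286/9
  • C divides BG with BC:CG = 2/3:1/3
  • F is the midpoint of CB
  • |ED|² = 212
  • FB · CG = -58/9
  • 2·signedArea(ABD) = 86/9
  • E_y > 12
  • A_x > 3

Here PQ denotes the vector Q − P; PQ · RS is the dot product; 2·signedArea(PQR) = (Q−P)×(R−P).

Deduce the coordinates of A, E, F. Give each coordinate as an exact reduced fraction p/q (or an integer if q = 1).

1. A_x = 35/9  [line 4·x + 5·y + -185/9 = 0 ∩ |AG|² = 2386/81]
2. A_y = 1  [line 4·x + 5·y + -185/9 = 0 ∩ |AG|² = 2386/81]
   → A = (35/9, 1)
3. F_x = 4/3  [F is the midpoint of CB]
4. F_y = 4  [F is the midpoint of CB]
   → F = (4/3, 4)
5. E_x = 8  [line -23/9·x + 3·y + -167/9 = 0 ∩ |ED|² = 212]
6. E_y = 13  [line -23/9·x + 3·y + -167/9 = 0 ∩ |ED|² = 212]
   → E = (8, 13)

A = (35/9, 1)
E = (8, 13)
F = (4/3, 4)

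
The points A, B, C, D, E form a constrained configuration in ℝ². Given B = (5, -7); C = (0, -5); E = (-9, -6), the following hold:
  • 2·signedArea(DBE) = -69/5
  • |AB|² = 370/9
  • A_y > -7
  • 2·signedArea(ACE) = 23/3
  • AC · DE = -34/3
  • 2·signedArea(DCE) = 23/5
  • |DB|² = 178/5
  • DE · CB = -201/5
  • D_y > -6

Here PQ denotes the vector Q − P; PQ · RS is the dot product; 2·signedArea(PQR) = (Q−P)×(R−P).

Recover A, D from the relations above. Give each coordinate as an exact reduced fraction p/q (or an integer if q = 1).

1. D_x = -4/5  [2·signedArea(DBE) = -69/5 ∩ 2·signedArea(DCE) = 23/5]
2. D_y = -28/5  [2·signedArea(DBE) = -69/5 ∩ 2·signedArea(DCE) = 23/5]
   → D = (-4/5, -28/5)
3. A_x = -4/3  [2·signedArea(ACE) = 23/3 ∩ AC · DE = -34/3]
4. A_y = -6  [2·signedArea(ACE) = 23/3 ∩ AC · DE = -34/3]
   → A = (-4/3, -6)

A = (-4/3, -6)
D = (-4/5, -28/5)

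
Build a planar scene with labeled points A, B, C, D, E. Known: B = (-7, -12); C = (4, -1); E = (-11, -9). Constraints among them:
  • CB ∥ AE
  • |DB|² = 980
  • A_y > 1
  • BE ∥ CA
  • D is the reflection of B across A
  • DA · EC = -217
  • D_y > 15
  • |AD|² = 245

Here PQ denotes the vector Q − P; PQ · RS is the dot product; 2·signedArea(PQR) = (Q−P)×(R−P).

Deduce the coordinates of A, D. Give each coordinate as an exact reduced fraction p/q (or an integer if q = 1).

1. A_x = 0  [CB ∥ AE ∩ BE ∥ CA]
2. A_y = 2  [CB ∥ AE ∩ BE ∥ CA]
   → A = (0, 2)
3. D_x = 7  [D is the reflection of B across A]
4. D_y = 16  [D is the reflection of B across A]
   → D = (7, 16)

A = (0, 2)
D = (7, 16)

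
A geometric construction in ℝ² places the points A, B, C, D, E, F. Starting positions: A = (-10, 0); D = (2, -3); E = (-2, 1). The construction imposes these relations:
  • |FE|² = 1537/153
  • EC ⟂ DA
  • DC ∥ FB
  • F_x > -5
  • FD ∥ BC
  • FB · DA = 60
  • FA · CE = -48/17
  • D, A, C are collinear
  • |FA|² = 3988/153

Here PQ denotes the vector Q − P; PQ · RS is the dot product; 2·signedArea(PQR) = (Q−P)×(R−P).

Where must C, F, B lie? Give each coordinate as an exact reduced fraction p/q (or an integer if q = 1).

B = (-490/51, 46/51)
C = (-46/17, -31/17)
F = (-250/51, -14/51)

1. C_x = -46/17  [D, A, C are collinear ∩ EC ⟂ DA]
2. C_y = -31/17  [D, A, C are collinear ∩ EC ⟂ DA]
   → C = (-46/17, -31/17)
3. F_x = -250/51  [line -12/17·x + -48/17·y + -72/17 = 0 ∩ |FA|² = 3988/153]
4. F_y = -14/51  [line -12/17·x + -48/17·y + -72/17 = 0 ∩ |FA|² = 3988/153]
   → F = (-250/51, -14/51)
5. B_x = -490/51  [FB · DA = 60 ∩ FD ∥ BC]
6. B_y = 46/51  [FB · DA = 60 ∩ FD ∥ BC]
   → B = (-490/51, 46/51)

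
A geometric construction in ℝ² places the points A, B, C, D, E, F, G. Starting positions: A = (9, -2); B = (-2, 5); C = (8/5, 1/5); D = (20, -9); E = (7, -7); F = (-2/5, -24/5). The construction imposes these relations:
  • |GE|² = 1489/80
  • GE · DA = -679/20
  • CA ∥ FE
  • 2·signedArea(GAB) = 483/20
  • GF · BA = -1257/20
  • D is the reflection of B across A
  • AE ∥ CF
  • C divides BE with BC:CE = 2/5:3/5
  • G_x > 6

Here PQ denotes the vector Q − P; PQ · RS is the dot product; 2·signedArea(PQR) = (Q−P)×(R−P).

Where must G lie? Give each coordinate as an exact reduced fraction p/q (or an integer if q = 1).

1. G_x = 133/20  [GE · DA = -679/20 ∩ 2·signedArea(GAB) = 483/20]
2. G_y = -27/10  [GE · DA = -679/20 ∩ 2·signedArea(GAB) = 483/20]
   → G = (133/20, -27/10)

G = (133/20, -27/10)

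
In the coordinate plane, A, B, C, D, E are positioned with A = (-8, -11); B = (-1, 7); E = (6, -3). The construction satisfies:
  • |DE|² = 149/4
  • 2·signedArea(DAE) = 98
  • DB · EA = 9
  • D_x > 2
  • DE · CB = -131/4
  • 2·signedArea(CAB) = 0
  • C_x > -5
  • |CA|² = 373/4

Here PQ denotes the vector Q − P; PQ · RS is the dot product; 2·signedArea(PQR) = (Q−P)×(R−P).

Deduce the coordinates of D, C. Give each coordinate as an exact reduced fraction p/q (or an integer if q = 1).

C = (-9/2, -2)
D = (5/2, 2)

1. D_x = 5/2  [DB · EA = 9 ∩ 2·signedArea(DAE) = 98]
2. D_y = 2  [DB · EA = 9 ∩ 2·signedArea(DAE) = 98]
   → D = (5/2, 2)
3. C_x = -9/2  [2·signedArea(CAB) = 0 ∩ DE · CB = -131/4]
4. C_y = -2  [2·signedArea(CAB) = 0 ∩ DE · CB = -131/4]
   → C = (-9/2, -2)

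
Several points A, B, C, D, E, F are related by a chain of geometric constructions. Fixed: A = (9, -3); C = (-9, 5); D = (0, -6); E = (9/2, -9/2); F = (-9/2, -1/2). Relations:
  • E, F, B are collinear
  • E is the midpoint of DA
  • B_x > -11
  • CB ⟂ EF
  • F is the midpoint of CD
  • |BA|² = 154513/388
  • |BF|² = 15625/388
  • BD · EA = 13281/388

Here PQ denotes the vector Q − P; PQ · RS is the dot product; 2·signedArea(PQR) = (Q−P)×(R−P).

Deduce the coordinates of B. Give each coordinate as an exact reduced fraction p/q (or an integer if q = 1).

1. B_x = -999/97  [E, F, B are collinear ∩ CB ⟂ EF]
2. B_y = 403/194  [E, F, B are collinear ∩ CB ⟂ EF]
   → B = (-999/97, 403/194)

B = (-999/97, 403/194)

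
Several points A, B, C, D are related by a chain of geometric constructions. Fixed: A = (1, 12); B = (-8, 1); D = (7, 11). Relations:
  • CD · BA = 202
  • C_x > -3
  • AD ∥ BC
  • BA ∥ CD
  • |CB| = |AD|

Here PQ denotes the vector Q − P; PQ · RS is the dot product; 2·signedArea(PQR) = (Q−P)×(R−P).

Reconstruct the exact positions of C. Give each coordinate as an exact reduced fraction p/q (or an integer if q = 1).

C = (-2, 0)

1. C_x = -2  [BA ∥ CD ∩ AD ∥ BC]
2. C_y = 0  [BA ∥ CD ∩ AD ∥ BC]
   → C = (-2, 0)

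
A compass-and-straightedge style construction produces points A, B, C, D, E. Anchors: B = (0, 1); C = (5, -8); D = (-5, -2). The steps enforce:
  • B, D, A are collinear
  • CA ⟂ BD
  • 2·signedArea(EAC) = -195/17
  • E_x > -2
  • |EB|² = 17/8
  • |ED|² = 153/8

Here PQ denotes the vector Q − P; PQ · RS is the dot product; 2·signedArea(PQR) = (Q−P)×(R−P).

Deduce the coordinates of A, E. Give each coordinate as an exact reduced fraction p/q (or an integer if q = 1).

A = (-5/17, 14/17)
E = (-5/4, 1/4)

1. A_x = -5/17  [B, D, A are collinear ∩ CA ⟂ BD]
2. A_y = 14/17  [B, D, A are collinear ∩ CA ⟂ BD]
   → A = (-5/17, 14/17)
3. E_x = -5/4  [line 150/17·x + 90/17·y + 165/17 = 0 ∩ |EB|² = 17/8]
4. E_y = 1/4  [line 150/17·x + 90/17·y + 165/17 = 0 ∩ |EB|² = 17/8]
   → E = (-5/4, 1/4)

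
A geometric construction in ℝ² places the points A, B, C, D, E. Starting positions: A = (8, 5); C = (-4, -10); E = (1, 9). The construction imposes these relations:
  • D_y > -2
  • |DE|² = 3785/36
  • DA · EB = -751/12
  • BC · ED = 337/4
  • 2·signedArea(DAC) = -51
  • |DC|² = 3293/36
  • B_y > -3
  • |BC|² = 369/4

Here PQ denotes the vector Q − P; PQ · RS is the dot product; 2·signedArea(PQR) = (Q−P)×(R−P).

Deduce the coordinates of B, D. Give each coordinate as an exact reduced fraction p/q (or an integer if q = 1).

B = (2, -5/2)
D = (-1/3, -7/6)

1. D_x = -1/3  [line 15·x + -12·y + -9 = 0 ∩ |DC|² = 3293/36]
2. D_y = -7/6  [line 15·x + -12·y + -9 = 0 ∩ |DC|² = 3293/36]
   → D = (-1/3, -7/6)
3. B_x = 2  [BC · ED = 337/4 ∩ DA · EB = -751/12]
4. B_y = -5/2  [BC · ED = 337/4 ∩ DA · EB = -751/12]
   → B = (2, -5/2)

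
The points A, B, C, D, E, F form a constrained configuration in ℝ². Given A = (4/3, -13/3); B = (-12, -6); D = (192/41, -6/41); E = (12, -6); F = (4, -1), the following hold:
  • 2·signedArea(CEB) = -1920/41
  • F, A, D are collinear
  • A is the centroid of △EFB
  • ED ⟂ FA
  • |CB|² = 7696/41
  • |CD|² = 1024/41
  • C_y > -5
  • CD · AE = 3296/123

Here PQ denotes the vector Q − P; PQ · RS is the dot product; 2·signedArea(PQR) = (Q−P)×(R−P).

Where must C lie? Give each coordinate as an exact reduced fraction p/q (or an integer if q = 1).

C = (64/41, -166/41)

1. C_x = 64/41  [CD · AE = 3296/123 ∩ 2·signedArea(CEB) = -1920/41]
2. C_y = -166/41  [CD · AE = 3296/123 ∩ 2·signedArea(CEB) = -1920/41]
   → C = (64/41, -166/41)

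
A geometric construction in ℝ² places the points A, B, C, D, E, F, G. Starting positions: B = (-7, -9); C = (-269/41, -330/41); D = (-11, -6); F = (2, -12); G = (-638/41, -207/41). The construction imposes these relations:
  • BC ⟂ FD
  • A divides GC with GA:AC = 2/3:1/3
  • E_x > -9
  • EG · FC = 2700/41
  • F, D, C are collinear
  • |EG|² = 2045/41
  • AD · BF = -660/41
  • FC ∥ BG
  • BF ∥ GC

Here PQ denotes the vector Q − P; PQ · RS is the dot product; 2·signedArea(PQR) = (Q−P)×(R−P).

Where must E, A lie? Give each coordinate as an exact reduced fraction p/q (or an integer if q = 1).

A = (-392/41, -289/41)
E = (-360/41, -288/41)

1. E_x = -360/41  [line 351/41·x + -162/41·y + 1944/41 = 0 ∩ |EG|² = 2045/41]
2. E_y = -288/41  [line 351/41·x + -162/41·y + 1944/41 = 0 ∩ |EG|² = 2045/41]
   → E = (-360/41, -288/41)
3. A_x = -392/41  [A divides GC with GA:AC = 2/3:1/3]
4. A_y = -289/41  [A divides GC with GA:AC = 2/3:1/3]
   → A = (-392/41, -289/41)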